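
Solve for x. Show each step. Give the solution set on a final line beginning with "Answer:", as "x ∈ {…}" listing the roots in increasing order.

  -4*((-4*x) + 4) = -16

Step 1. [-4*((-4*x) + 4) = -16] divide by the outer -4 ⇒ div: (-4*x) + 4 = 4.
Step 2. [(-4*x) + 4 = 4] -4 divides every term; factor it out, so factor: x - 1 = -1.
Step 3. [x - 1 = -1] the outer -1 inverts by adding 1, so sub: x = 0.

Answer: x ∈ {0}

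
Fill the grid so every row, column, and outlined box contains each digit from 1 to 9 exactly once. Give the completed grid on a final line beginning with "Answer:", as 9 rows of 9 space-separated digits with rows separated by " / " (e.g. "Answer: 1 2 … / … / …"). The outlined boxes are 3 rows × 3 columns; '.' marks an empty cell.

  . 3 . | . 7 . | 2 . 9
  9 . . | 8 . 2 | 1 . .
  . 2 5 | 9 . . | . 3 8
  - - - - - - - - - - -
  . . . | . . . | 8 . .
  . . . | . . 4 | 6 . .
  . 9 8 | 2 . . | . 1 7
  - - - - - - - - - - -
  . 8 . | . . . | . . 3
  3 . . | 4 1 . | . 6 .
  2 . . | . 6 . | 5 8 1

Step 1. [r2c5∈{3,4,5}] row 2 places 3 nowhere but r2c5. So r2c5=3.
Step 2. [r6c5∈{5}] nothing but 5 survives at r6c5, so r6c5=5.
Step 3. [r4c5∈{9}] nothing but 9 survives at r4c5, so r4c5=9.
Step 4. [r2c9∈{4,5,6}] in col 9, 6 fits only at r2c9. So r2c9=6.
Step 5. [r4c2∈{1,4,5,6,7}] across col 2, 6 lands solely at r4c2, so r4c2=6.
Step 6. [r5c2∈{1,5,7}] 1 has one home in col 2: r5c2, so r5c2=1.
Step 7. [r6c1∈{4}] r6c1's peers cover all but 4, so r6c1=4.
Step 8. [r1c4∈{1,5,6}] r1c4 is the only open cell in col 4 admitting 6, so r1c4=6.
Step 9. [r2c8∈{4,5,7}] row 2 places 5 nowhere but r2c8. So r2c8=5.
Step 10. [r7c8∈{2,4,7,9}] across col 8, 7 lands solely at r7c8, so r7c8=7.
Step 11. [r7c3∈{1,4,6,9}] r7c3 is the only open cell in col 3 admitting 6 ⇒ r7c3=6.
Step 12. [r1c3∈{1,4}] r1c3 is the only open cell in col 3 admitting 1 ⇒ r1c3=1.
Step 13. [r8c6∈{5,7,8,9}] row 8 places 8 nowhere but r8c6 ⇒ r8c6=8.
Step 14. [r4c9∈{2,4,5}] across col 9, 4 lands solely at r4c9. So r4c9=4.
Step 15. [r4c4∈{1,3,7}] r4c4 is the only open cell in col 4 admitting 1, so r4c4=1.
Step 16. [r4c8∈{2}] r4c8's peers cover all but 2 ⇒ r4c8=2.
Step 17. [r4c1∈{5,7}] r4c1 is the only open cell in row 4 admitting 5 ⇒ r4c1=5.
Step 18. [r5c1∈{7}] r5c1 has the single candidate 7, so r5c1=7.
Step 19. [r5c4∈{3}] nothing but 3 survives at r5c4. So r5c4=3.
Step 20. [r9c4∈{7}] only 7 remains possible at r9c4. So r9c4=7.
Step 21. [r9c2∈{4}] r9c2 has the single candidate 4, so r9c2=4.
Step 22. [r9c3∈{9}] r9c3 has the single candidate 9. So r9c3=9.
Step 23. [r7c6∈{5,9}] in col 6, 9 fits only at r7c6 ⇒ r7c6=9.
Step 24. [r2c2∈{7}] r2c2's peers cover all but 7. So r2c2=7.
Step 25. [r3c5∈{4}] nothing but 4 survives at r3c5 ⇒ r3c5=4.
Step 26. [r1c6∈{5}] r1c6's peers cover all but 5. So r1c6=5.
Step 27. [r8c2∈{5}] r8c2 has the single candidate 5. So r8c2=5.
Step 28. [r7c1∈{1}] nothing but 1 survives at r7c1 ⇒ r7c1=1.
Step 29. [r5c5∈{8}] nothing but 8 survives at r5c5. So r5c5=8.
Step 30. [r8c3∈{7}] r8c3 is down to just 7, so r8c3=7.
Step 31. [r9c6∈{3}] only 3 remains possible at r9c6 ⇒ r9c6=3.
Step 32. [r6c7∈{3}] r6c7 has the single candidate 3 ⇒ r6c7=3.
Step 33. [r3c6∈{1}] only 1 remains possible at r3c6. So r3c6=1.
Step 34. [r3c7∈{7}] r3c7 has the single candidate 7, so r3c7=7.
Step 35. [r2c3∈{4}] r2c3 has the single candidate 4 ⇒ r2c3=4.
Step 36. [r6c6∈{6}] only 6 remains possible at r6c6, so r6c6=6.
Step 37. [r4c6∈{7}] r4c6 has the single candidate 7, so r4c6=7.
Step 38. [r4c3∈{3}] r4c3 is down to just 3. So r4c3=3.
Step 39. [r1c8∈{4}] r1c8 has the single candidate 4, so r1c8=4.
Step 40. [r8c7∈{9}] r8c7 is down to just 9. So r8c7=9.
Step 41. [r3c1∈{6}] r3c1's peers cover all but 6. So r3c1=6.
Step 42. [r5c8∈{9}] only 9 remains possible at r5c8 ⇒ r5c8=9.
Step 43. [r7c4∈{5}] r7c4 is down to just 5, so r7c4=5.
Step 44. [r5c9∈{5}] nothing but 5 survives at r5c9, so r5c9=5.
Step 45. [r5c3∈{2}] only 2 remains possible at r5c3. So r5c3=2.
Step 46. [r7c7∈{4}] nothing but 4 survives at r7c7 ⇒ r7c7=4.
Step 47. [r8c9∈{2}] only 2 remains possible at r8c9 ⇒ r8c9=2.
Step 48. [r7c5∈{2}] r7c5 is down to just 2 ⇒ r7c5=2.
Step 49. [r1c1∈{8}] r1c1's peers cover all but 8, so r1c1=8.

Answer: 8 3 1 6 7 5 2 4 9 / 9 7 4 8 3 2 1 5 6 / 6 2 5 9 4 1 7 3 8 / 5 6 3 1 9 7 8 2 4 / 7 1 2 3 8 4 6 9 5 / 4 9 8 2 5 6 3 1 7 / 1 8 6 5 2 9 4 7 3 / 3 5 7 4 1 8 9 6 2 / 2 4 9 7 6 3 5 8 1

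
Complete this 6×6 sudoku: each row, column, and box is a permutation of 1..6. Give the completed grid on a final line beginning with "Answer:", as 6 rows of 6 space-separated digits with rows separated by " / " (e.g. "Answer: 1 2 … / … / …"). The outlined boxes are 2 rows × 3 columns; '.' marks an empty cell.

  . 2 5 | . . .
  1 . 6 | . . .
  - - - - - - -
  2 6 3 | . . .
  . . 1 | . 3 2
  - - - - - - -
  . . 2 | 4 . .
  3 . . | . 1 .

Step 1. [r1c1∈{4}] r1c1 has the single candidate 4. So r1c1=4.
Step 2. [r5c6∈{3,5,6}] 3 has one home in row 5: r5c6. So r5c6=3.
Step 3. [r6c4∈{2,5,6}] across row 6, 2 lands solely at r6c4. So r6c4=2.
Step 4. [r1c5∈{6}] r1c5 is down to just 6, so r1c5=6.
Step 5. [r5c5∈{5}] only 5 remains possible at r5c5, so r5c5=5.
Step 6. [r6c2∈{4,5}] across row 6, 5 lands solely at r6c2. So r6c2=5.
Step 7. [r1c6∈{1}] r1c6's peers cover all but 1, so r1c6=1.
Step 8. [r3c5∈{4}] nothing but 4 survives at r3c5, so r3c5=4.
Step 9. [r3c6∈{5}] r3c6 has the single candidate 5 ⇒ r3c6=5.
Step 10. [r1c4∈{3}] r1c4's peers cover all but 3 ⇒ r1c4=3.
Step 11. [r2c6∈{4}] r2c6 has the single candidate 4. So r2c6=4.
Step 12. [r3c4∈{1}] nothing but 1 survives at r3c4, so r3c4=1.
Step 13. [r4c2∈{4}] r4c2 is down to just 4 ⇒ r4c2=4.
Step 14. [r5c2∈{1}] only 1 remains possible at r5c2 ⇒ r5c2=1.
Step 15. [r4c4∈{6}] only 6 remains possible at r4c4 ⇒ r4c4=6.
Step 16. [r6c3∈{4}] only 4 remains possible at r6c3, so r6c3=4.
Step 17. [r5c1∈{6}] nothing but 6 survives at r5c1, so r5c1=6.
Step 18. [r2c4∈{5}] nothing but 5 survives at r2c4. So r2c4=5.
Step 19. [r4c1∈{5}] only 5 remains possible at r4c1 ⇒ r4c1=5.
Step 20. [r2c2∈{3}] r2c2 is down to just 3. So r2c2=3.
Step 21. [r2c5∈{2}] r2c5 is down to just 2. So r2c5=2.
Step 22. [r6c6∈{6}] r6c6 has the single candidate 6 ⇒ r6c6=6.

Answer: 4 2 5 3 6 1 / 1 3 6 5 2 4 / 2 6 3 1 4 5 / 5 4 1 6 3 2 / 6 1 2 4 5 3 / 3 5 4 2 1 6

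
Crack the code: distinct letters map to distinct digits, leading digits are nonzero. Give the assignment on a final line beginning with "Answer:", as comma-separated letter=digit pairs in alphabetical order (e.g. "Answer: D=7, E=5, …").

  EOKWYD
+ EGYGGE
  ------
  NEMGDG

Step 1. [col 1: D + E ≡ G (mod 10)] several values work for G in column 1 (D + E ≡ G (mod 10), carry-in 0); try G=3, so G=3.
Step 2. [col 1: D + E ≡ G (mod 10)] E=4 is one option consistent with column 1 (D + E ≡ G (mod 10), carry-in 0) — take it ⇒ E=4.
Step 3. [col 1: D + E ≡ G (mod 10)] column 1: given E=4, G=3, carry-in 0, and digits 3,4 already taken and all letters distinct, D+E≡G (mod 10) forces D=9, so D=9.
Step 4. [col 2: Y + G ≡ D (mod 10)] in column 2 we have Y+G≡D with carry-in 1; given G=3, D=9 and digits 3,4,9 already taken and all letters distinct, that pins Y to 5 ⇒ Y=5.
Step 5. [col 3: W + G ≡ G (mod 10)] column 3: given G=3, carry-in 0, and digits 3,4,5,9 already taken and all letters distinct, W+G≡G (mod 10) forces W=0 ⇒ W=0.
Step 6. [col 4: K + Y ≡ M (mod 10)] K=2 is one option consistent with column 4 (K + Y ≡ M (mod 10), carry-in 0) — take it ⇒ K=2.
Step 7. [col 4: K + Y ≡ M (mod 10)] in column 4 we have K+Y≡M with carry-in 0; given K=2, Y=5 and digits 0,2,3,4,5,9 already taken and all letters distinct, that pins M to 7, so M=7.
Step 8. [col 5: O + G ≡ E (mod 10)] in column 5 we have O+G≡E with carry-in 0; given G=3, E=4 and digits 0,2,3,4,5,7,9 already taken and all letters distinct, that pins O to 1 ⇒ O=1.
Step 9. [col 6: E + E ≡ N (mod 10)] column 6 reads E+E+carry(0)=N with E=4; with digits 0,1,2,3,4,5,7,9 already taken and all letters distinct, the only value for N is 8 ⇒ N=8.

Answer: D=9, E=4, G=3, K=2, M=7, N=8, O=1, W=0, Y=5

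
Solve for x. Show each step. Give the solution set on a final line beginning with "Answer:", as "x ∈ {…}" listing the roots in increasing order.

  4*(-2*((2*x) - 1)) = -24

Step 1. [4*(-2*((2*x) - 1)) = -24] 4·(inner) — divide through by 4 ⇒ div: -2*((2*x) - 1) = -6.
Step 2. [-2*((2*x) - 1) = -6] -2·(inner) — divide through by -2, so div: (2*x) - 1 = 3.
Step 3. [(2*x) - 1 = 3] -1 is outermost — add 1 both sides. So sub: 2*x = 4.
Step 4. [2*x = 4] 2·(inner) — divide through by 2. So div: x = 2.

Answer: x ∈ {2}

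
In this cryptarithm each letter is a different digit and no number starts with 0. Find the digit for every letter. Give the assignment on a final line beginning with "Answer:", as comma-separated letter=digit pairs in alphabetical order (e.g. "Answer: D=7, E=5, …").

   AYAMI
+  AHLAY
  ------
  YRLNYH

Step 1. [col 1: I + Y ≡ H (mod 10)] no forcing yet in column 1 (carry-in 0); H=9 is free and consistent — try it ⇒ H=9.
Step 2. [col 1: I + Y ≡ H (mod 10)] I=8 is one option consistent with column 1 (I + Y ≡ H (mod 10), carry-in 0) — take it. So I=8.
Step 3. [col 1: I + Y ≡ H (mod 10)] from column 1 (I=8, H=9, carry-in 0, digits 8,9 already taken and all letters distinct): Y must equal 1 ⇒ Y=1.
Step 4. [col 2: M + A ≡ Y (mod 10)] several values work for M in column 2 (M + A ≡ Y (mod 10), carry-in 0); try M=5 ⇒ M=5.
Step 5. [col 2: M + A ≡ Y (mod 10)] column 2 reads M+A+carry(0)=Y with M=5, Y=1; with digits 1,5,8,9 already taken and all letters distinct, the only value for A is 6. So A=6.
Step 6. [col 3: A + L ≡ N (mod 10)] L=0 is one option consistent with column 3 (A + L ≡ N (mod 10), carry-in 1) — take it. So L=0.
Step 7. [col 3: A + L ≡ N (mod 10)] column 3 reads A+L+carry(1)=N with A=6, L=0; with digits 0,1,5,6,8,9 already taken and all letters distinct, the only value for N is 7 ⇒ N=7.
Step 8. [col 5: A + A ≡ R (mod 10)] column 5: given A=6, carry-in 1, and digits 0,1,5,6,7,8,9 already taken and all letters distinct, A+A≡R (mod 10) forces R=3, so R=3.

Answer: A=6, H=9, I=8, L=0, M=5, N=7, R=3, Y=1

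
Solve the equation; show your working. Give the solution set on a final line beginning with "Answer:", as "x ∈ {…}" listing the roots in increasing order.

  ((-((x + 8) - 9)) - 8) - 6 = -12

Step 1. [((-((x + 8) - 9)) - 8) - 6 = -12] the outer -6 inverts by adding 6 ⇒ sub: (-((x + 8) - 9)) - 8 = -6.
Step 2. [(-((x + 8) - 9)) - 8 = -6] 8 comes off first (add 8) ⇒ sub: -((x + 8) - 9) = 2.
Step 3. [-((x + 8) - 9) = 2] LHS negated; negate both sides ⇒ neg: (x + 8) - 9 = -2.
Step 4. [(x + 8) - 9 = -2] the outer -9 inverts by adding 9. So sub: x + 8 = 7.
Step 5. [x + 8 = 7] subtract 8: x sits inside (… + 8) ⇒ sub: x = -1.

Answer: x ∈ {-1}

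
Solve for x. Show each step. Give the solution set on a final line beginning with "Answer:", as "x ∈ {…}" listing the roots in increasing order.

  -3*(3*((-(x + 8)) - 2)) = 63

Step 1. [-3*(3*((-(x + 8)) - 2)) = 63] -3·(inner) — divide through by -3. So div: 3*((-(x + 8)) - 2) = -21.
Step 2. [3*((-(x + 8)) - 2) = -21] divide by the outer 3. So div: (-(x + 8)) - 2 = -7.
Step 3. [(-(x + 8)) - 2 = -7] the outer -2 inverts by adding 2 ⇒ sub: -(x + 8) = -5.
Step 4. [-(x + 8) = -5] flip signs both sides ⇒ neg: x + 8 = 5.
Step 5. [x + 8 = 5] 8 comes off first (subtract 8), so sub: x = -3.

Answer: x ∈ {-3}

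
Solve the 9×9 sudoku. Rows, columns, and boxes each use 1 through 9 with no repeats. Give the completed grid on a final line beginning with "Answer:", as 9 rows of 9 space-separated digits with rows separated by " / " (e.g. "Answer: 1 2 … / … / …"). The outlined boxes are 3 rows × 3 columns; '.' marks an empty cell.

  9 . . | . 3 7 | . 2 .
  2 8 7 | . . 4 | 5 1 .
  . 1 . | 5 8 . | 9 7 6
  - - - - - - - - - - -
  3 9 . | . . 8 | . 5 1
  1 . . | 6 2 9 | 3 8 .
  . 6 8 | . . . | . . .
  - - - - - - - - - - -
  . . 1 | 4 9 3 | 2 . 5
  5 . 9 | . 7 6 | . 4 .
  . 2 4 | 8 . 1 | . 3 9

Step 1. [r9c7∈{6,7}] 7 has one home in box 9: r9c7, so r9c7=7.
Step 2. [r6c7∈{4}] r6c7 is down to just 4 ⇒ r6c7=4.
Step 3. [r6c1∈{7}] r6c1 has the single candidate 7 ⇒ r6c1=7.
Step 4. [r5c2∈{4,5}] row 5 places 4 nowhere but r5c2. So r5c2=4.
Step 5. [r6c5∈{1,5}] across col 5, 1 lands solely at r6c5. So r6c5=1.
Step 6. [r1c7∈{8}] r1c7 has the single candidate 8, so r1c7=8.
Step 7. [r5c3∈{5}] r5c3's peers cover all but 5 ⇒ r5c3=5.
Step 8. [r7c8∈{6}] r7c8 is down to just 6, so r7c8=6.
Step 9. [r7c1∈{8}] nothing but 8 survives at r7c1, so r7c1=8.
Step 10. [r6c6∈{5}] nothing but 5 survives at r6c6 ⇒ r6c6=5.
Step 11. [r7c2∈{7}] r7c2's peers cover all but 7, so r7c2=7.
Step 12. [r6c8∈{9}] only 9 remains possible at r6c8, so r6c8=9.
Step 13. [r8c9∈{8}] r8c9 is down to just 8, so r8c9=8.
Step 14. [r9c5∈{5}] r9c5's peers cover all but 5. So r9c5=5.
Step 15. [r9c1∈{6}] r9c1's peers cover all but 6. So r9c1=6.
Step 16. [r3c6∈{2}] nothing but 2 survives at r3c6. So r3c6=2.
Step 17. [r8c4∈{2}] r8c4 is down to just 2 ⇒ r8c4=2.
Step 18. [r6c4∈{3}] r6c4's peers cover all but 3 ⇒ r6c4=3.
Step 19. [r2c5∈{6}] nothing but 6 survives at r2c5 ⇒ r2c5=6.
Step 20. [r8c7∈{1}] only 1 remains possible at r8c7. So r8c7=1.
Step 21. [r1c2∈{5}] r1c2 is down to just 5. So r1c2=5.
Step 22. [r1c9∈{4}] r1c9 has the single candidate 4 ⇒ r1c9=4.
Step 23. [r1c4∈{1}] r1c4's peers cover all but 1 ⇒ r1c4=1.
Step 24. [r4c5∈{4}] r4c5 is down to just 4. So r4c5=4.
Step 25. [r6c9∈{2}] only 2 remains possible at r6c9. So r6c9=2.
Step 26. [r3c1∈{4}] r3c1's peers cover all but 4. So r3c1=4.
Step 27. [r2c9∈{3}] nothing but 3 survives at r2c9, so r2c9=3.
Step 28. [r4c3∈{2}] nothing but 2 survives at r4c3, so r4c3=2.
Step 29. [r4c7∈{6}] r4c7 has the single candidate 6. So r4c7=6.
Step 30. [r5c9∈{7}] only 7 remains possible at r5c9 ⇒ r5c9=7.
Step 31. [r4c4∈{7}] r4c4 is down to just 7. So r4c4=7.
Step 32. [r1c3∈{6}] r1c3 has the single candidate 6. So r1c3=6.
Step 33. [r2c4∈{9}] r2c4 has the single candidate 9, so r2c4=9.
Step 34. [r8c2∈{3}] r8c2 has the single candidate 3. So r8c2=3.
Step 35. [r3c3∈{3}] only 3 remains possible at r3c3. So r3c3=3.

Answer: 9 5 6 1 3 7 8 2 4 / 2 8 7 9 6 4 5 1 3 / 4 1 3 5 8 2 9 7 6 / 3 9 2 7 4 8 6 5 1 / 1 4 5 6 2 9 3 8 7 / 7 6 8 3 1 5 4 9 2 / 8 7 1 4 9 3 2 6 5 / 5 3 9 2 7 6 1 4 8 / 6 2 4 8 5 1 7 3 9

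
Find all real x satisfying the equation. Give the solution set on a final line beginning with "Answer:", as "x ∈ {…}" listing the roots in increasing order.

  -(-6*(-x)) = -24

Step 1. [-(-6*(-x)) = -24] leading − — multiply by −1. So neg: -6*(-x) = 24.
Step 2. [-6*(-x) = 24] leading coefficient -6: divide by -6 ⇒ div: -x = -4.
Step 3. [-x = -4] flip signs both sides, so neg: x = 4.

Answer: x ∈ {4}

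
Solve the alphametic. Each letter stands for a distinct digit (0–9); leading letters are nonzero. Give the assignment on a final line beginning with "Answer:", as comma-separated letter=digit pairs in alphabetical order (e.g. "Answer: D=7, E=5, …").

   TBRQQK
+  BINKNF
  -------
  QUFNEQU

Step 1. [col 1: K + F ≡ U (mod 10)] F=8 is one option consistent with column 1 (K + F ≡ U (mod 10), carry-in 0) — take it. So F=8.
Step 2. [col 1: K + F ≡ U (mod 10)] column 1 (K + F ≡ U (mod 10), carry-in 0) doesn't pin K yet; pick K=4 and continue, so K=4.
Step 3. [Q] Q is the leading digit of a 7-digit sum of two 6-digit numbers; the final carry is exactly 1 ⇒ Q=1.
Step 4. [col 1: K + F ≡ U (mod 10)] in column 1 we have K+F≡U with carry-in 0; given K=4, F=8 and digits 1,4,8 already taken and all letters distinct, that pins U to 2, so U=2.
Step 5. [col 2: Q + N ≡ Q (mod 10)] in column 2 we have Q+N≡Q with carry-in 1; given Q=1 and digits 1,2,4,8 already taken and all letters distinct, that pins N to 9 ⇒ N=9.
Step 6. [col 3: Q + K ≡ E (mod 10)] from column 3 (Q=1, K=4, carry-in 1, digits 1,2,4,8,9 already taken and all letters distinct): E must equal 6. So E=6.
Step 7. [col 4: R + N ≡ N (mod 10)] in column 4 we have R+N≡N with carry-in 0; given N=9 and digits 1,2,4,6,8,9 already taken and all letters distinct, that pins R to 0, so R=0.
Step 8. [col 5: B + I ≡ F (mod 10)] B=5 is one option consistent with column 5 (B + I ≡ F (mod 10), carry-in 0) — take it. So B=5.
Step 9. [col 5: B + I ≡ F (mod 10)] column 5 reads B+I+carry(0)=F with B=5, F=8; with digits 0,1,2,4,5,6,8,9 already taken and all letters distinct, the only value for I is 3 ⇒ I=3.
Step 10. [col 6: T + B ≡ U (mod 10)] from column 6 (B=5, U=2, carry-in 0, digits 0,1,2,3,4,5,6,8,9 already taken and all letters distinct): T must equal 7 ⇒ T=7.

Answer: B=5, E=6, F=8, I=3, K=4, N=9, Q=1, R=0, T=7, U=2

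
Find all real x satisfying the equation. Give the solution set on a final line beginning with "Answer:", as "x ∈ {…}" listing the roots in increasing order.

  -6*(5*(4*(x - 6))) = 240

Step 1. [-6*(5*(4*(x - 6))) = 240] divide by the outer -6. So div: 5*(4*(x - 6)) = -40.
Step 2. [5*(4*(x - 6)) = -40] 5 out front; divide by 5, so div: 4*(x - 6) = -8.
Step 3. [4*(x - 6) = -8] 4 out front; divide by 4 ⇒ div: x - 6 = -2.
Step 4. [x - 6 = -2] the outer -6 inverts by adding 6, so sub: x = 4.

Answer: x ∈ {4}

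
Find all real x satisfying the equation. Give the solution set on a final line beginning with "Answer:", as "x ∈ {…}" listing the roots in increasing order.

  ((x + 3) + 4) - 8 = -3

Step 1. [((x + 3) + 4) - 8 = -3] the outer -8 inverts by adding 8, so sub: (x + 3) + 4 = 5.
Step 2. [(x + 3) + 4 = 5] peel the +4: subtract 4 from each side, so sub: x + 3 = 1.
Step 3. [x + 3 = 1] subtract 3: x sits inside (… + 3). So sub: x = -2.

Answer: x ∈ {-2}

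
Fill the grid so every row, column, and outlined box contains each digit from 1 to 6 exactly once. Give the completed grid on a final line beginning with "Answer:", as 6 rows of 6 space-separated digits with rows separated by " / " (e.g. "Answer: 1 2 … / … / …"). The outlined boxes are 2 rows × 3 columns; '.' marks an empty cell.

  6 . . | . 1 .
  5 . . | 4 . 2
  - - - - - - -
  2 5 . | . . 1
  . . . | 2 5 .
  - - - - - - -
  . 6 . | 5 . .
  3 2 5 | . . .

Step 1. [r1c4∈{3}] nothing but 3 survives at r1c4. So r1c4=3.
Step 2. [r3c4∈{6}] nothing but 6 survives at r3c4. So r3c4=6.
Step 3. [r4c3∈{1,3,4,6}] 6 has one home in row 4: r4c3, so r4c3=6.
Step 4. [r6c6∈{4,6}] in col 6, 6 fits only at r6c6, so r6c6=6.
Step 5. [r6c5∈{4}] r6c5 has the single candidate 4 ⇒ r6c5=4.
Step 6. [r3c3∈{3,4}] r3c3 is the only open cell in row 3 admitting 4. So r3c3=4.
Step 7. [r4c2∈{1,3}] 3 has one home in box 3: r4c2. So r4c2=3.
Step 8. [r5c3∈{1}] r5c3's peers cover all but 1, so r5c3=1.
Step 9. [r5c6∈{3}] r5c6 has the single candidate 3. So r5c6=3.
Step 10. [r5c1∈{4}] r5c1 has the single candidate 4. So r5c1=4.
Step 11. [r5c5∈{2}] r5c5's peers cover all but 2. So r5c5=2.
Step 12. [r4c1∈{1}] nothing but 1 survives at r4c1, so r4c1=1.
Step 13. [r4c6∈{4}] r4c6 is down to just 4. So r4c6=4.
Step 14. [r1c3∈{2}] nothing but 2 survives at r1c3. So r1c3=2.
Step 15. [r3c5∈{3}] r3c5's peers cover all but 3 ⇒ r3c5=3.
Step 16. [r2c5∈{6}] r2c5 has the single candidate 6 ⇒ r2c5=6.
Step 17. [r2c3∈{3}] nothing but 3 survives at r2c3. So r2c3=3.
Step 18. [r2c2∈{1}] r2c2 has the single candidate 1 ⇒ r2c2=1.
Step 19. [r1c2∈{4}] only 4 remains possible at r1c2, so r1c2=4.
Step 20. [r1c6∈{5}] r1c6 has the single candidate 5 ⇒ r1c6=5.
Step 21. [r6c4∈{1}] only 1 remains possible at r6c4. So r6c4=1.

Answer: 6 4 2 3 1 5 / 5 1 3 4 6 2 / 2 5 4 6 3 1 / 1 3 6 2 5 4 / 4 6 1 5 2 3 / 3 2 5 1 4 6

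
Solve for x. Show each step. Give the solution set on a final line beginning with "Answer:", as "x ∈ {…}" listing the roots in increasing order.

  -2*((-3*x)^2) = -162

Step 1. [-2*((-3*x)^2) = -162] LHS = -2·(…); ÷-2 both sides, so div: (-3*x)^2 = 81.
Step 2. [(-3*x)^2 = 81] 81 ≥ 0, LHS is (·)² — take ±√, so sqrt: -3*x = 9 or -9.
Step 3. [-3*x = 9 or -9] leading coefficient -3: divide by -3, so div: x = -3 or 3.

Answer: x ∈ {-3, 3}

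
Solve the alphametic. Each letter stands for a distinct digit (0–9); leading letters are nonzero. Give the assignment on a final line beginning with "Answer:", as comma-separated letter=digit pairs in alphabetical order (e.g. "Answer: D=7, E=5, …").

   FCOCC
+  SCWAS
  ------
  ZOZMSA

Step 1. [Z] Z is the leading digit of a 6-digit sum of two 5-digit numbers; the final carry is exactly 1 ⇒ Z=1.
Step 2. [col 1: C + S ≡ A (mod 10)] A=9 is one option consistent with column 1 (C + S ≡ A (mod 10), carry-in 0) — take it, so A=9.
Step 3. [col 1: C + S ≡ A (mod 10)] S=4 is one option consistent with column 1 (C + S ≡ A (mod 10), carry-in 0) — take it. So S=4.
Step 4. [col 1: C + S ≡ A (mod 10)] column 1 reads C+S+carry(0)=A with S=4, A=9; with digits 1,4,9 already taken and all letters distinct, the only value for C is 5, so C=5.
Step 5. [col 3: O + W ≡ M (mod 10)] several values work for O in column 3 (O + W ≡ M (mod 10), carry-in 1); try O=3 ⇒ O=3.
Step 6. [col 3: O + W ≡ M (mod 10)] M=0 is one option consistent with column 3 (O + W ≡ M (mod 10), carry-in 1) — take it. So M=0.
Step 7. [col 3: O + W ≡ M (mod 10)] column 3 reads O+W+carry(1)=M with O=3, M=0; with digits 0,1,3,4,5,9 already taken and all letters distinct, the only value for W is 6. So W=6.
Step 8. [col 5: F + S ≡ O (mod 10)] in column 5 we have F+S≡O with carry-in 1; given S=4, O=3 and digits 0,1,3,4,5,6,9 already taken and all letters distinct, that pins F to 8, so F=8.

Answer: A=9, C=5, F=8, M=0, O=3, S=4, W=6, Z=1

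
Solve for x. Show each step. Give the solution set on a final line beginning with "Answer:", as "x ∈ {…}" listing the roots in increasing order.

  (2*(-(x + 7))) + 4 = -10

Step 1. [(2*(-(x + 7))) + 4 = -10] subtract 4: x sits inside (… + 4), so sub: 2*(-(x + 7)) = -14.
Step 2. [2*(-(x + 7)) = -14] LHS = 2·(…); ÷2 both sides, so div: -(x + 7) = -7.
Step 3. [-(x + 7) = -7] LHS negated; negate both sides. So neg: x + 7 = 7.
Step 4. [x + 7 = 7] the outer +7 inverts by subtracting 7. So sub: x = 0.

Answer: x ∈ {0}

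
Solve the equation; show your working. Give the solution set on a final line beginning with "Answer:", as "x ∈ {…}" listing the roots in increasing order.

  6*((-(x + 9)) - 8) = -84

Step 1. [6*((-(x + 9)) - 8) = -84] 6·(inner) — divide through by 6, so div: (-(x + 9)) - 8 = -14.
Step 2. [(-(x + 9)) - 8 = -14] the outer -8 inverts by adding 8, so sub: -(x + 9) = -6.
Step 3. [-(x + 9) = -6] leading − — multiply by −1, so neg: x + 9 = 6.
Step 4. [x + 9 = 6] the outer +9 inverts by subtracting 9. So sub: x = -3.

Answer: x ∈ {-3}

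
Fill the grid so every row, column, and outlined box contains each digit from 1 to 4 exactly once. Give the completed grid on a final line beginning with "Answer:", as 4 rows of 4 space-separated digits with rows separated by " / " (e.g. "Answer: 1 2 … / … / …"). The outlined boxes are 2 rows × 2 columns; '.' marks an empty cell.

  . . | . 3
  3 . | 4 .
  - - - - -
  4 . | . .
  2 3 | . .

Step 1. [r4c3∈{1}] nothing but 1 survives at r4c3. So r4c3=1.
Step 2. [r1c3∈{2}] only 2 remains possible at r1c3, so r1c3=2.
Step 3. [r1c1∈{1}] r1c1 is down to just 1. So r1c1=1.
Step 4. [r3c2∈{1}] r3c2 has the single candidate 1 ⇒ r3c2=1.
Step 5. [r2c4∈{1}] r2c4 is down to just 1. So r2c4=1.
Step 6. [r3c4∈{2}] r3c4 is down to just 2, so r3c4=2.
Step 7. [r1c2∈{4}] nothing but 4 survives at r1c2, so r1c2=4.
Step 8. [r2c2∈{2}] only 2 remains possible at r2c2 ⇒ r2c2=2.
Step 9. [r4c4∈{4}] only 4 remains possible at r4c4, so r4c4=4.
Step 10. [r3c3∈{3}] only 3 remains possible at r3c3, so r3c3=3.

Answer: 1 4 2 3 / 3 2 4 1 / 4 1 3 2 / 2 3 1 4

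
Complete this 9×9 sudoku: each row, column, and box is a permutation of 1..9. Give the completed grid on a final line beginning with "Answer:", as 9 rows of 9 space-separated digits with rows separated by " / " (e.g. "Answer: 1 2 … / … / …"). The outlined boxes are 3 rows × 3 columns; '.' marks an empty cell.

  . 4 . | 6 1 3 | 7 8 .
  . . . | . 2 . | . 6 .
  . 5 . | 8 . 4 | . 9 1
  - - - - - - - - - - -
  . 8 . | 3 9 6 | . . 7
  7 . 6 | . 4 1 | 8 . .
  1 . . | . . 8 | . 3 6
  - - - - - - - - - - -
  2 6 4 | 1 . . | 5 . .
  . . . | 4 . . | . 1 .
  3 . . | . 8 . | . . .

Step 1. [r6c7∈{2,4,9}] 4 has one home in row 6: r6c7, so r6c7=4.
Step 2. [r5c9∈{2,5,9}] across box 6, 9 lands solely at r5c9, so r5c9=9.
Step 3. [r3c5∈{7}] r3c5 is down to just 7 ⇒ r3c5=7.
Step 4. [r1c1∈{9}] nothing but 9 survives at r1c1. So r1c1=9.
Step 5. [r7c6∈{7,9}] in row 7, 9 fits only at r7c6, so r7c6=9.
Step 6. [r2c7∈{3}] nothing but 3 survives at r2c7 ⇒ r2c7=3.
Step 7. [r3c7∈{2}] nothing but 2 survives at r3c7, so r3c7=2.
Step 8. [r2c6∈{5}] only 5 remains possible at r2c6 ⇒ r2c6=5.
Step 9. [r6c5∈{5}] nothing but 5 survives at r6c5 ⇒ r6c5=5.
Step 10. [r5c4∈{2}] only 2 remains possible at r5c4, so r5c4=2.
Step 11. [r6c2∈{2,9}] across col 2, 2 lands solely at r6c2. So r6c2=2.
Step 12. [r4c3∈{5}] only 5 remains possible at r4c3, so r4c3=5.
Step 13. [r9c8∈{2,4,7}] r9c8 is the only open cell in col 8 admitting 4 ⇒ r9c8=4.
Step 14. [r8c5∈{3,6}] 6 has one home in col 5: r8c5, so r8c5=6.
Step 15. [r8c9∈{2,3,8}] r8c9 is the only open cell in row 8 admitting 3, so r8c9=3.
Step 16. [r8c7∈{9}] r8c7's peers cover all but 9. So r8c7=9.
Step 17. [r8c2∈{7}] only 7 remains possible at r8c2. So r8c2=7.
Step 18. [r9c6∈{2,7}] 7 has one home in col 6: r9c6, so r9c6=7.
Step 19. [r2c2∈{1}] only 1 remains possible at r2c2 ⇒ r2c2=1.
Step 20. [r2c1∈{8}] r2c1's peers cover all but 8, so r2c1=8.
Step 21. [r6c3∈{9}] only 9 remains possible at r6c3. So r6c3=9.
Step 22. [r1c3∈{2}] only 2 remains possible at r1c3 ⇒ r1c3=2.
Step 23. [r8c1∈{5}] r8c1's peers cover all but 5, so r8c1=5.
Step 24. [r9c9∈{2}] nothing but 2 survives at r9c9. So r9c9=2.
Step 25. [r3c3∈{3}] r3c3's peers cover all but 3, so r3c3=3.
Step 26. [r2c3∈{7}] nothing but 7 survives at r2c3 ⇒ r2c3=7.
Step 27. [r9c4∈{5}] only 5 remains possible at r9c4. So r9c4=5.
Step 28. [r8c6∈{2}] r8c6's peers cover all but 2 ⇒ r8c6=2.
Step 29. [r4c8∈{2}] r4c8 is down to just 2 ⇒ r4c8=2.
Step 30. [r7c9∈{8}] r7c9's peers cover all but 8 ⇒ r7c9=8.
Step 31. [r9c3∈{1}] only 1 remains possible at r9c3, so r9c3=1.
Step 32. [r8c3∈{8}] only 8 remains possible at r8c3 ⇒ r8c3=8.
Step 33. [r9c7∈{6}] nothing but 6 survives at r9c7, so r9c7=6.
Step 34. [r3c1∈{6}] r3c1 is down to just 6. So r3c1=6.
Step 35. [r1c9∈{5}] only 5 remains possible at r1c9, so r1c9=5.
Step 36. [r6c4∈{7}] r6c4 has the single candidate 7, so r6c4=7.
Step 37. [r2c9∈{4}] r2c9 has the single candidate 4, so r2c9=4.
Step 38. [r4c1∈{4}] nothing but 4 survives at r4c1, so r4c1=4.
Step 39. [r7c5∈{3}] r7c5 is down to just 3 ⇒ r7c5=3.
Step 40. [r2c4∈{9}] r2c4's peers cover all but 9. So r2c4=9.
Step 41. [r7c8∈{7}] r7c8's peers cover all but 7, so r7c8=7.
Step 42. [r9c2∈{9}] r9c2's peers cover all but 9, so r9c2=9.
Step 43. [r4c7∈{1}] r4c7 is down to just 1. So r4c7=1.
Step 44. [r5c8∈{5}] r5c8 is down to just 5 ⇒ r5c8=5.
Step 45. [r5c2∈{3}] r5c2 has the single candidate 3, so r5c2=3.

Answer: 9 4 2 6 1 3 7 8 5 / 8 1 7 9 2 5 3 6 4 / 6 5 3 8 7 4 2 9 1 / 4 8 5 3 9 6 1 2 7 / 7 3 6 2 4 1 8 5 9 / 1 2 9 7 5 8 4 3 6 / 2 6 4 1 3 9 5 7 8 / 5 7 8 4 6 2 9 1 3 / 3 9 1 5 8 7 6 4 2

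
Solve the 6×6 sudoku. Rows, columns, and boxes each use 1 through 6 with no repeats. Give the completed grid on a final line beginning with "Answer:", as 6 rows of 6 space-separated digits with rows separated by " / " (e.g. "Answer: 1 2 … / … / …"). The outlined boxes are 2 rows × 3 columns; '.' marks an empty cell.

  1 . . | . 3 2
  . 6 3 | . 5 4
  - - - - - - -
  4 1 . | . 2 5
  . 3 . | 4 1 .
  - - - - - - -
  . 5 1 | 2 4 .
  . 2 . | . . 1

Step 1. [r4c6∈{6}] nothing but 6 survives at r4c6 ⇒ r4c6=6.
Step 2. [r5c1∈{3,6}] r5c1 is the only open cell in row 5 admitting 6, so r5c1=6.
Step 3. [r1c3∈{4,5}] across row 1, 5 lands solely at r1c3. So r1c3=5.
Step 4. [r6c4∈{3,5,6}] in row 6, 5 fits only at r6c4 ⇒ r6c4=5.
Step 5. [r4c1∈{2,5}] 5 has one home in row 4: r4c1. So r4c1=5.
Step 6. [r3c3∈{6}] r3c3's peers cover all but 6 ⇒ r3c3=6.
Step 7. [r1c2∈{4}] r1c2 has the single candidate 4, so r1c2=4.
Step 8. [r3c4∈{3}] nothing but 3 survives at r3c4 ⇒ r3c4=3.
Step 9. [r2c4∈{1}] r2c4's peers cover all but 1 ⇒ r2c4=1.
Step 10. [r2c1∈{2}] only 2 remains possible at r2c1. So r2c1=2.
Step 11. [r5c6∈{3}] nothing but 3 survives at r5c6 ⇒ r5c6=3.
Step 12. [r6c3∈{4}] r6c3's peers cover all but 4, so r6c3=4.
Step 13. [r6c5∈{6}] r6c5 is down to just 6, so r6c5=6.
Step 14. [r6c1∈{3}] nothing but 3 survives at r6c1 ⇒ r6c1=3.
Step 15. [r4c3∈{2}] nothing but 2 survives at r4c3, so r4c3=2.
Step 16. [r1c4∈{6}] r1c4 has the single candidate 6 ⇒ r1c4=6.

Answer: 1 4 5 6 3 2 / 2 6 3 1 5 4 / 4 1 6 3 2 5 / 5 3 2 4 1 6 / 6 5 1 2 4 3 / 3 2 4 5 6 1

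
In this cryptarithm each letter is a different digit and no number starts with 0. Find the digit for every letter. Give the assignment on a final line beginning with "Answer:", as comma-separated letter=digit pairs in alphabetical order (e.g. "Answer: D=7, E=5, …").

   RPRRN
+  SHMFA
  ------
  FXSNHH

Step 1. [col 1: N + A ≡ H (mod 10)] H=7 is one option consistent with column 1 (N + A ≡ H (mod 10), carry-in 0) — take it ⇒ H=7.
Step 2. [col 1: N + A ≡ H (mod 10)] N=5 is one option consistent with column 1 (N + A ≡ H (mod 10), carry-in 0) — take it ⇒ N=5.
Step 3. [F] the sum has 6 digits but both addends have 5; that extra leading digit F is the final carry, namely 1 ⇒ F=1.
Step 4. [col 1: N + A ≡ H (mod 10)] from column 1 (N=5, H=7, carry-in 0, digits 1,5,7 already taken and all letters distinct): A must equal 2. So A=2.
Step 5. [col 2: R + F ≡ H (mod 10)] in column 2 we have R+F≡H with carry-in 0; given F=1, H=7 and digits 1,2,5,7 already taken and all letters distinct, that pins R to 6, so R=6.
Step 6. [col 3: R + M ≡ N (mod 10)] column 3: given R=6, N=5, carry-in 0, and digits 1,2,5,6,7 already taken and all letters distinct, R+M≡N (mod 10) forces M=9. So M=9.
Step 7. [col 4: P + H ≡ S (mod 10)] column 4: given H=7, carry-in 1, and digits 1,2,5,6,7,9 already taken and all letters distinct, P+H≡S (mod 10) forces P=0, so P=0.
Step 8. [col 4: P + H ≡ S (mod 10)] column 4: given P=0, H=7, carry-in 1, and digits 0,1,2,5,6,7,9 already taken and all letters distinct, P+H≡S (mod 10) forces S=8. So S=8.
Step 9. [col 5: R + S ≡ X (mod 10)] column 5: given R=6, S=8, carry-in 0, and digits 0,1,2,5,6,7,8,9 already taken and all letters distinct, R+S≡X (mod 10) forces X=4. So X=4.

Answer: A=2, F=1, H=7, M=9, N=5, P=0, R=6, S=8, X=4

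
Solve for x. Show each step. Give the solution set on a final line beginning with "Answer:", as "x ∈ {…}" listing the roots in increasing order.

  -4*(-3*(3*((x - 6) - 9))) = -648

Step 1. [-4*(-3*(3*((x - 6) - 9))) = -648] divide by the outer -4 ⇒ div: -3*(3*((x - 6) - 9)) = 162.
Step 2. [-3*(3*((x - 6) - 9)) = 162] -3·(inner) — divide through by -3. So div: 3*((x - 6) - 9) = -54.
Step 3. [3*((x - 6) - 9) = -54] divide by the outer 3, so div: (x - 6) - 9 = -18.
Step 4. [(x - 6) - 9 = -18] 9 comes off first (add 9) ⇒ sub: x - 6 = -9.
Step 5. [x - 6 = -9] the outer -6 inverts by adding 6, so sub: x = -3.

Answer: x ∈ {-3}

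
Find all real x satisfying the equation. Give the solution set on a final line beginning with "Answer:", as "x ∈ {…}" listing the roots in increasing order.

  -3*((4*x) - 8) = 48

Step 1. [-3*((4*x) - 8) = 48] LHS = -3·(…); ÷-3 both sides ⇒ div: (4*x) - 8 = -16.
Step 2. [(4*x) - 8 = -16] add 8: x sits inside (… - 8), so sub: 4*x = -8.
Step 3. [4*x = -8] 4 out front; divide by 4 ⇒ div: x = -2.

Answer: x ∈ {-2}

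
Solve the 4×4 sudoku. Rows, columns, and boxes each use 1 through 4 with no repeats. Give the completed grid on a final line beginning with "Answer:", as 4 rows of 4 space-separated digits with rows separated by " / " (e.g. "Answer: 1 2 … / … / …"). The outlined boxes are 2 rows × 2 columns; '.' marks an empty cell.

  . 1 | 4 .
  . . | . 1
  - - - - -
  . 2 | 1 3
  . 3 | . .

Step 1. [r1c4∈{2}] nothing but 2 survives at r1c4, so r1c4=2.
Step 2. [r2c1∈{2,3,4}] r2c1 is the only open cell in row 2 admitting 2. So r2c1=2.
Step 3. [r4c1∈{1,4}] row 4 places 1 nowhere but r4c1 ⇒ r4c1=1.
Step 4. [r1c1∈{3}] r1c1 has the single candidate 3. So r1c1=3.
Step 5. [r2c3∈{3}] r2c3 is down to just 3 ⇒ r2c3=3.
Step 6. [r4c4∈{4}] nothing but 4 survives at r4c4, so r4c4=4.
Step 7. [r4c3∈{2}] r4c3 is down to just 2, so r4c3=2.
Step 8. [r3c1∈{4}] nothing but 4 survives at r3c1. So r3c1=4.
Step 9. [r2c2∈{4}] r2c2's peers cover all but 4. So r2c2=4.

Answer: 3 1 4 2 / 2 4 3 1 / 4 2 1 3 / 1 3 2 4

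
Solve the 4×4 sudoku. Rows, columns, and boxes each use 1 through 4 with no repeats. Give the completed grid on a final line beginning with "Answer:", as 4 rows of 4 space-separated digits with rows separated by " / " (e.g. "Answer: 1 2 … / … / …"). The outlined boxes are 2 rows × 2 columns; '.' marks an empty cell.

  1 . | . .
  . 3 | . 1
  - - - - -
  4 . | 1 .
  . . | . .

Step 1. [r3c2∈{2}] r3c2 is down to just 2 ⇒ r3c2=2.
Step 2. [r2c3∈{2,4}] 4 has one home in row 2: r2c3. So r2c3=4.
Step 3. [r3c4∈{3}] r3c4's peers cover all but 3, so r3c4=3.
Step 4. [r4c3∈{2}] r4c3's peers cover all but 2. So r4c3=2.
Step 5. [r2c1∈{2}] only 2 remains possible at r2c1 ⇒ r2c1=2.
Step 6. [r4c2∈{1}] nothing but 1 survives at r4c2, so r4c2=1.
Step 7. [r4c1∈{3}] only 3 remains possible at r4c1. So r4c1=3.
Step 8. [r1c3∈{3}] r1c3's peers cover all but 3. So r1c3=3.
Step 9. [r1c4∈{2}] r1c4 is down to just 2, so r1c4=2.
Step 10. [r4c4∈{4}] only 4 remains possible at r4c4 ⇒ r4c4=4.
Step 11. [r1c2∈{4}] r1c2 has the single candidate 4 ⇒ r1c2=4.

Answer: 1 4 3 2 / 2 3 4 1 / 4 2 1 3 / 3 1 2 4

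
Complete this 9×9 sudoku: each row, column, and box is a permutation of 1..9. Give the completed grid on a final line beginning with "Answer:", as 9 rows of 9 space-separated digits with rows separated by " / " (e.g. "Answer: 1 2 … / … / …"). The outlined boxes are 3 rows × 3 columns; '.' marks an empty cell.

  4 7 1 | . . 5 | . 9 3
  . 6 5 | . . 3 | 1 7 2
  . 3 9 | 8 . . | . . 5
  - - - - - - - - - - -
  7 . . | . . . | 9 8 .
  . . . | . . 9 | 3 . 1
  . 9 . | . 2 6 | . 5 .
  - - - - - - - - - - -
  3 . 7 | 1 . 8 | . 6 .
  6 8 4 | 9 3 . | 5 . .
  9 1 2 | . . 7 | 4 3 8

Step 1. [r2c4∈{4}] r2c4's peers cover all but 4, so r2c4=4.
Step 2. [r5c1∈{2,5,8}] across col 1, 5 lands solely at r5c1 ⇒ r5c1=5.
Step 3. [r4c6∈{1,4}] across col 6, 4 lands solely at r4c6, so r4c6=4.
Step 4. [r1c5∈{6}] r1c5's peers cover all but 6, so r1c5=6.
Step 5. [r5c8∈{2,4}] across box 6, 2 lands solely at r5c8. So r5c8=2.
Step 6. [r9c5∈{5}] r9c5 is down to just 5. So r9c5=5.
Step 7. [r6c7∈{7}] only 7 remains possible at r6c7 ⇒ r6c7=7.
Step 8. [r5c5∈{7,8}] across col 5, 8 lands solely at r5c5 ⇒ r5c5=8.
Step 9. [r3c6∈{1,2}] r3c6 is the only open cell in col 6 admitting 1 ⇒ r3c6=1.
Step 10. [r6c4∈{3}] r6c4 is down to just 3, so r6c4=3.
Step 11. [r5c3∈{6}] r5c3's peers cover all but 6 ⇒ r5c3=6.
Step 12. [r6c1∈{1,8}] in row 6, 1 fits only at r6c1, so r6c1=1.
Step 13. [r8c9∈{7}] r8c9's peers cover all but 7. So r8c9=7.
Step 14. [r2c5∈{9}] r2c5's peers cover all but 9, so r2c5=9.
Step 15. [r3c1∈{2}] r3c1 is down to just 2, so r3c1=2.
Step 16. [r6c9∈{4}] r6c9's peers cover all but 4, so r6c9=4.
Step 17. [r3c8∈{4}] nothing but 4 survives at r3c8. So r3c8=4.
Step 18. [r4c2∈{2}] r4c2 is down to just 2. So r4c2=2.
Step 19. [r3c7∈{6}] r3c7 is down to just 6, so r3c7=6.
Step 20. [r7c9∈{9}] r7c9 has the single candidate 9, so r7c9=9.
Step 21. [r9c4∈{6}] r9c4 is down to just 6. So r9c4=6.
Step 22. [r8c8∈{1}] r8c8 has the single candidate 1. So r8c8=1.
Step 23. [r6c3∈{8}] r6c3's peers cover all but 8, so r6c3=8.
Step 24. [r8c6∈{2}] r8c6 is down to just 2 ⇒ r8c6=2.
Step 25. [r7c5∈{4}] only 4 remains possible at r7c5. So r7c5=4.
Step 26. [r5c4∈{7}] r5c4's peers cover all but 7 ⇒ r5c4=7.
Step 27. [r3c5∈{7}] r3c5's peers cover all but 7. So r3c5=7.
Step 28. [r1c4∈{2}] r1c4 is down to just 2. So r1c4=2.
Step 29. [r4c5∈{1}] r4c5 is down to just 1, so r4c5=1.
Step 30. [r7c2∈{5}] nothing but 5 survives at r7c2. So r7c2=5.
Step 31. [r5c2∈{4}] r5c2 has the single candidate 4. So r5c2=4.
Step 32. [r4c4∈{5}] r4c4 has the single candidate 5, so r4c4=5.
Step 33. [r7c7∈{2}] r7c7 has the single candidate 2 ⇒ r7c7=2.
Step 34. [r4c9∈{6}] r4c9 is down to just 6. So r4c9=6.
Step 35. [r4c3∈{3}] r4c3 is down to just 3. So r4c3=3.
Step 36. [r1c7∈{8}] r1c7 is down to just 8 ⇒ r1c7=8.
Step 37. [r2c1∈{8}] r2c1 is down to just 8, so r2c1=8.

Answer: 4 7 1 2 6 5 8 9 3 / 8 6 5 4 9 3 1 7 2 / 2 3 9 8 7 1 6 4 5 / 7 2 3 5 1 4 9 8 6 / 5 4 6 7 8 9 3 2 1 / 1 9 8 3 2 6 7 5 4 / 3 5 7 1 4 8 2 6 9 / 6 8 4 9 3 2 5 1 7 / 9 1 2 6 5 7 4 3 8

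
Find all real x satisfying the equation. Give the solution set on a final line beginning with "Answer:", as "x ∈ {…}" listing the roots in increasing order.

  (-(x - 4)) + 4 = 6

Step 1. [(-(x - 4)) + 4 = 6] 4 comes off first (subtract 4). So sub: -(x - 4) = 2.
Step 2. [-(x - 4) = 2] LHS negated; negate both sides. So neg: x - 4 = -2.
Step 3. [x - 4 = -2] peel the -4: add 4 from each side. So sub: x = 2.

Answer: x ∈ {2}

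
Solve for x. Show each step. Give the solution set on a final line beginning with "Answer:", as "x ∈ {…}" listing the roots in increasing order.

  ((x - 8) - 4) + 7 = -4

Step 1. [((x - 8) - 4) + 7 = -4] +7 is outermost — subtract 7 both sides ⇒ sub: (x - 8) - 4 = -11.
Step 2. [(x - 8) - 4 = -11] peel the -4: add 4 from each side, so sub: x - 8 = -7.
Step 3. [x - 8 = -7] peel the -8: add 8 from each side, so sub: x = 1.

Answer: x ∈ {1}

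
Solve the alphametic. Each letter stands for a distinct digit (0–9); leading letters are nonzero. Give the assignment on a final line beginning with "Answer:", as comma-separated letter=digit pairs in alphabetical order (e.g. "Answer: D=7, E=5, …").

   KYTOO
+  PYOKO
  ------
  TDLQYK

Step 1. [col 1: O + O ≡ K (mod 10)] no forcing yet in column 1 (carry-in 0); O=3 is free and consistent — try it. So O=3.
Step 2. [col 1: O + O ≡ K (mod 10)] from column 1 (O=3, carry-in 0, digits 3 already taken and all letters distinct): K must equal 6 ⇒ K=6.
Step 3. [col 2: O + K ≡ Y (mod 10)] in column 2 we have O+K≡Y with carry-in 0; given O=3, K=6 and digits 3,6 already taken and all letters distinct, that pins Y to 9 ⇒ Y=9.
Step 4. [col 3: T + O ≡ Q (mod 10)] no forcing yet in column 3 (carry-in 0); Q=4 is free and consistent — try it, so Q=4.
Step 5. [col 3: T + O ≡ Q (mod 10)] from column 3 (O=3, Q=4, carry-in 0, digits 3,4,6,9 already taken and all letters distinct): T must equal 1 ⇒ T=1.
Step 6. [col 4: Y + Y ≡ L (mod 10)] from column 4 (Y=9, carry-in 0, digits 1,3,4,6,9 already taken and all letters distinct): L must equal 8, so L=8.
Step 7. [col 5: K + P ≡ D (mod 10)] P=5 is one option consistent with column 5 (K + P ≡ D (mod 10), carry-in 1) — take it, so P=5.
Step 8. [col 5: K + P ≡ D (mod 10)] column 5 reads K+P+carry(1)=D with K=6, P=5; with digits 1,3,4,5,6,8,9 already taken and all letters distinct, the only value for D is 2. So D=2.

Answer: D=2, K=6, L=8, O=3, P=5, Q=4, T=1, Y=9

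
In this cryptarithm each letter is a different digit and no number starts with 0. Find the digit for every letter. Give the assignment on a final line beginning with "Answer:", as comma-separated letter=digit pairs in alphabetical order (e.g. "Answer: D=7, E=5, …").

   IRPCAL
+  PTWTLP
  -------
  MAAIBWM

Step 1. [col 1: L + P ≡ M (mod 10)] column 1 (L + P ≡ M (mod 10), carry-in 0) doesn't pin L yet; pick L=3 and continue, so L=3.
Step 2. [col 1: L + P ≡ M (mod 10)] several values work for P in column 1 (L + P ≡ M (mod 10), carry-in 0); try P=8. So P=8.
Step 3. [col 1: L + P ≡ M (mod 10)] column 1: given L=3, P=8, carry-in 0, and digits 3,8 already taken and all letters distinct, L+P≡M (mod 10) forces M=1, so M=1.
Step 4. [col 2: A + L ≡ W (mod 10)] column 2 (A + L ≡ W (mod 10), carry-in 1) doesn't pin W yet; pick W=9 and continue. So W=9.
Step 5. [col 2: A + L ≡ W (mod 10)] column 2 reads A+L+carry(1)=W with L=3, W=9; with digits 1,3,8,9 already taken and all letters distinct, the only value for A is 5 ⇒ A=5.
Step 6. [col 3: C + T ≡ B (mod 10)] C=2 is one option consistent with column 3 (C + T ≡ B (mod 10), carry-in 0) — take it ⇒ C=2.
Step 7. [col 3: C + T ≡ B (mod 10)] column 3: given C=2, carry-in 0, and digits 1,2,3,5,8,9 already taken and all letters distinct, C+T≡B (mod 10) forces B=6 ⇒ B=6.
Step 8. [col 3: C + T ≡ B (mod 10)] from column 3 (C=2, B=6, carry-in 0, digits 1,2,3,5,6,8,9 already taken and all letters distinct): T must equal 4 ⇒ T=4.
Step 9. [col 4: P + W ≡ I (mod 10)] column 4 reads P+W+carry(0)=I with P=8, W=9; with digits 1,2,3,4,5,6,8,9 already taken and all letters distinct, the only value for I is 7 ⇒ I=7.
Step 10. [col 5: R + T ≡ A (mod 10)] in column 5 we have R+T≡A with carry-in 1; given T=4, A=5 and digits 1,2,3,4,5,6,7,8,9 already taken and all letters distinct, that pins R to 0 ⇒ R=0.

Answer: A=5, B=6, C=2, I=7, L=3, M=1, P=8, R=0, T=4, W=9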